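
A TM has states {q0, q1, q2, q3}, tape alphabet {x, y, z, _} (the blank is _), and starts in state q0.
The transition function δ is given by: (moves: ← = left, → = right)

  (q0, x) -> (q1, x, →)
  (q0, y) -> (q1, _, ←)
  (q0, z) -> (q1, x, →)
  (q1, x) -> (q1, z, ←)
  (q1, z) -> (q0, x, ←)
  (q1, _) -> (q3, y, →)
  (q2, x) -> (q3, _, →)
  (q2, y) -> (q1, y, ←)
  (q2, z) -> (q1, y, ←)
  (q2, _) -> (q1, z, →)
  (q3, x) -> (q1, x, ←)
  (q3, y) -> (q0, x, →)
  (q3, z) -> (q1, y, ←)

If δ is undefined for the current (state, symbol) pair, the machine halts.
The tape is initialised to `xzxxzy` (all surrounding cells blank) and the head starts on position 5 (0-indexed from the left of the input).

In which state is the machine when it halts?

q0 | _xzxxz[y]   read y → write _, move ←, go to q1
q1 | _xzxx[z]_   read z → write x, move ←, go to q0
q0 | _xzx[x]x_   read x → write x, move →, go to q1
q1 | _xzxx[x]_   read x → write z, move ←, go to q1
q1 | _xzx[x]z_   read x → write z, move ←, go to q1
q1 | _xz[x]zz_   read x → write z, move ←, go to q1
q1 | _x[z]zzz_   read z → write x, move ←, go to q0
q0 | _[x]xzzz_   read x → write x, move →, go to q1
q1 | _x[x]zzz_   read x → write z, move ←, go to q1
q1 | _[x]zzzz_   read x → write z, move ←, go to q1
q1 | [_]zzzzz_   read _ → write y, move →, go to q3
q3 | y[z]zzzz_   read z → write y, move ←, go to q1
q1 | [y]yzzzz_
No transition is defined for (q1, y); M halts in state q1.

q1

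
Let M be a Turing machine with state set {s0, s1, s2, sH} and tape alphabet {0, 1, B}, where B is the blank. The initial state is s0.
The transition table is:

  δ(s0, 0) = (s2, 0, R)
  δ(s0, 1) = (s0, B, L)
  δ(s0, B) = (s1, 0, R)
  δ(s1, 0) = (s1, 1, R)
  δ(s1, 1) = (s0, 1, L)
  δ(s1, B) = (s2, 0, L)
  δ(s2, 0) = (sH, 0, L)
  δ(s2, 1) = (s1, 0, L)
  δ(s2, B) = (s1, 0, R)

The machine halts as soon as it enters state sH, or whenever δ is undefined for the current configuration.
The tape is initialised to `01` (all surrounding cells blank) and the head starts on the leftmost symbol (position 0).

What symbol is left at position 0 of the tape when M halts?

s0 | BBB[0]1BB   read 0 → write 0, move R, go to s2
s2 | BBB0[1]BB   read 1 → write 0, move L, go to s1
s1 | BBB[0]0BB   read 0 → write 1, move R, go to s1
s1 | BBB1[0]BB   read 0 → write 1, move R, go to s1
s1 | BBB11[B]B   read B → write 0, move L, go to s2
s2 | BBB1[1]0B   read 1 → write 0, move L, go to s1
s1 | BBB[1]00B   read 1 → write 1, move L, go to s0
s0 | BB[B]100B   read B → write 0, move R, go to s1
s1 | BB0[1]00B   read 1 → write 1, move L, go to s0
s0 | BB[0]100B   read 0 → write 0, move R, go to s2
s2 | BB0[1]00B   read 1 → write 0, move L, go to s1
s1 | BB[0]000B   read 0 → write 1, move R, go to s1
s1 | BB1[0]00B   read 0 → write 1, move R, go to s1
s1 | BB11[0]0B   read 0 → write 1, move R, go to s1
s1 | BB111[0]B   read 0 → write 1, move R, go to s1
s1 | BB1111[B]   read B → write 0, move L, go to s2
s2 | BB111[1]0   read 1 → write 0, move L, go to s1
s1 | BB11[1]00   read 1 → write 1, move L, go to s0
s0 | BB1[1]100   read 1 → write B, move L, go to s0
s0 | BB[1]B100   read 1 → write B, move L, go to s0
s0 | B[B]BB100   read B → write 0, move R, go to s1
s1 | B0[B]B100   read B → write 0, move L, go to s2
s2 | B[0]0B100   read 0 → write 0, move L, go to sH
sH | [B]00B100
Cell 0 holds B when M halts.

B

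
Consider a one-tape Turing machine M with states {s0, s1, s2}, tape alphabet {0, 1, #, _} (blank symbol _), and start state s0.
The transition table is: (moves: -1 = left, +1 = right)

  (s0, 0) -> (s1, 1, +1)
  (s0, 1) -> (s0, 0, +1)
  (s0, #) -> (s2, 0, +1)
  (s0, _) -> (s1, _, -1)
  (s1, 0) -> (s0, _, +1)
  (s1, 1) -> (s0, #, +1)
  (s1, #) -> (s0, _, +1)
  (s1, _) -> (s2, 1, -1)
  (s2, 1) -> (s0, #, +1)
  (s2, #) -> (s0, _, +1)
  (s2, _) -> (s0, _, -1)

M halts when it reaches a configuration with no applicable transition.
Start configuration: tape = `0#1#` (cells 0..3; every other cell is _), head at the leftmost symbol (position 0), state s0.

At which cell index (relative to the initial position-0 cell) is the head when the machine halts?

3

state=s0 head=0 tape=[0]#1#__   (s0,0)→(s1,1,+1)
state=s1 head=1 tape=1[#]1#__   (s1,#)→(s0,_,+1)
state=s0 head=2 tape=1_[1]#__   (s0,1)→(s0,0,+1)
state=s0 head=3 tape=1_0[#]__   (s0,#)→(s2,0,+1)
state=s2 head=4 tape=1_00[_]_   (s2,_)→(s0,_,-1)
state=s0 head=3 tape=1_0[0]__   (s0,0)→(s1,1,+1)
state=s1 head=4 tape=1_01[_]_   (s1,_)→(s2,1,-1)
state=s2 head=3 tape=1_0[1]1_   (s2,1)→(s0,#,+1)
state=s0 head=4 tape=1_0#[1]_   (s0,1)→(s0,0,+1)
state=s0 head=5 tape=1_0#0[_]   (s0,_)→(s1,_,-1)
state=s1 head=4 tape=1_0#[0]_   (s1,0)→(s0,_,+1)
state=s0 head=5 tape=1_0#_[_]   (s0,_)→(s1,_,-1)
state=s1 head=4 tape=1_0#[_]_   (s1,_)→(s2,1,-1)
state=s2 head=3 tape=1_0[#]1_   (s2,#)→(s0,_,+1)
state=s0 head=4 tape=1_0_[1]_   (s0,1)→(s0,0,+1)
state=s0 head=5 tape=1_0_0[_]   (s0,_)→(s1,_,-1)
state=s1 head=4 tape=1_0_[0]_   (s1,0)→(s0,_,+1)
state=s0 head=5 tape=1_0__[_]   (s0,_)→(s1,_,-1)
state=s1 head=4 tape=1_0_[_]_   (s1,_)→(s2,1,-1)
state=s2 head=3 tape=1_0[_]1_   (s2,_)→(s0,_,-1)
state=s0 head=2 tape=1_[0]_1_   (s0,0)→(s1,1,+1)
state=s1 head=3 tape=1_1[_]1_   (s1,_)→(s2,1,-1)
state=s2 head=2 tape=1_[1]11_   (s2,1)→(s0,#,+1)
state=s0 head=3 tape=1_#[1]1_   (s0,1)→(s0,0,+1)
state=s0 head=4 tape=1_#0[1]_   (s0,1)→(s0,0,+1)
state=s0 head=5 tape=1_#00[_]   (s0,_)→(s1,_,-1)
state=s1 head=4 tape=1_#0[0]_   (s1,0)→(s0,_,+1)
state=s0 head=5 tape=1_#0_[_]   (s0,_)→(s1,_,-1)
state=s1 head=4 tape=1_#0[_]_   (s1,_)→(s2,1,-1)
state=s2 head=3 tape=1_#[0]1_
At halt the head is at cell 3.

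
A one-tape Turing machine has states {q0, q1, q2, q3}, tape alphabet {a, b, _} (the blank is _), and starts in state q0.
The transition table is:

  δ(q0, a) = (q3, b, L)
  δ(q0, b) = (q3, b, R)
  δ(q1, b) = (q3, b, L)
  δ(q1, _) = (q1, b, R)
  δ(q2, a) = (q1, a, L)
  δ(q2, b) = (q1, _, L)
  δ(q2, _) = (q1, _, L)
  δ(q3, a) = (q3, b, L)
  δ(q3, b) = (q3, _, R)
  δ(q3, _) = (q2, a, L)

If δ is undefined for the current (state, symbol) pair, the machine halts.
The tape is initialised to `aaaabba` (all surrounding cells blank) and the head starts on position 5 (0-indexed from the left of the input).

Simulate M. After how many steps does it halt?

8

q0 | aaaab[b]a_   read b → write b, move R, go to q3
q3 | aaaabb[a]_   read a → write b, move L, go to q3
q3 | aaaab[b]b_   read b → write _, move R, go to q3
q3 | aaaab_[b]_   read b → write _, move R, go to q3
q3 | aaaab__[_]   read _ → write a, move L, go to q2
q2 | aaaab_[_]a   read _ → write _, move L, go to q1
q1 | aaaab[_]_a   read _ → write b, move R, go to q1
q1 | aaaabb[_]a   read _ → write b, move R, go to q1
q1 | aaaabbb[a]
M halts after 8 transitions.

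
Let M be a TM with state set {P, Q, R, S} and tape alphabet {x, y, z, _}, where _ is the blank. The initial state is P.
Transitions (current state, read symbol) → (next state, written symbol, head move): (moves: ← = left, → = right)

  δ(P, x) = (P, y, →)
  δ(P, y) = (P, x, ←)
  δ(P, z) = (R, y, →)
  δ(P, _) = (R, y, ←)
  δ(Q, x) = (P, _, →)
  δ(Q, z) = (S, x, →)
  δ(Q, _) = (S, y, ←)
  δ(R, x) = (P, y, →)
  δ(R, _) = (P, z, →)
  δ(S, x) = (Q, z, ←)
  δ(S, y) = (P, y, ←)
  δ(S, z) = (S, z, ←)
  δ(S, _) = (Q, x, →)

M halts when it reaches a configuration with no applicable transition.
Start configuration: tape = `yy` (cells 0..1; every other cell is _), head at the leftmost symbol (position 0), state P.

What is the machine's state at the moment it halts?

R

P | ____[y]y_   read y → write x, move ←, go to P
P | ___[_]xy_   read _ → write y, move ←, go to R
R | __[_]yxy_   read _ → write z, move →, go to P
P | __z[y]xy_   read y → write x, move ←, go to P
P | __[z]xxy_   read z → write y, move →, go to R
R | __y[x]xy_   read x → write y, move →, go to P
P | __yy[x]y_   read x → write y, move →, go to P
P | __yyy[y]_   read y → write x, move ←, go to P
P | __yy[y]x_   read y → write x, move ←, go to P
P | __y[y]xx_   read y → write x, move ←, go to P
P | __[y]xxx_   read y → write x, move ←, go to P
P | _[_]xxxx_   read _ → write y, move ←, go to R
R | [_]yxxxx_   read _ → write z, move →, go to P
P | z[y]xxxx_   read y → write x, move ←, go to P
P | [z]xxxxx_   read z → write y, move →, go to R
R | y[x]xxxx_   read x → write y, move →, go to P
P | yy[x]xxx_   read x → write y, move →, go to P
P | yyy[x]xx_   read x → write y, move →, go to P
P | yyyy[x]x_   read x → write y, move →, go to P
P | yyyyy[x]_   read x → write y, move →, go to P
P | yyyyyy[_]   read _ → write y, move ←, go to R
R | yyyyy[y]y
No transition is defined for (R, y); M halts in state R.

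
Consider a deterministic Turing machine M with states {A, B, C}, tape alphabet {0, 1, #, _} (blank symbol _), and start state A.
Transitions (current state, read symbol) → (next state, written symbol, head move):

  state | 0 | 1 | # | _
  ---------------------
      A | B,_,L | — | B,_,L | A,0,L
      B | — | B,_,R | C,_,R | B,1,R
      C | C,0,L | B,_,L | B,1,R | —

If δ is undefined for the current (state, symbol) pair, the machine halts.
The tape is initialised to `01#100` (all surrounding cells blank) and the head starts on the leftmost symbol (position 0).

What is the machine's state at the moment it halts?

B

A | _[0]1#100   read 0 → write _, move L, go to B
B | [_]_1#100   read _ → write 1, move R, go to B
B | 1[_]1#100   read _ → write 1, move R, go to B
B | 11[1]#100   read 1 → write _, move R, go to B
B | 11_[#]100   read # → write _, move R, go to C
C | 11__[1]00   read 1 → write _, move L, go to B
B | 11_[_]_00   read _ → write 1, move R, go to B
B | 11_1[_]00   read _ → write 1, move R, go to B
B | 11_11[0]0
No transition is defined for (B, 0); M halts in state B.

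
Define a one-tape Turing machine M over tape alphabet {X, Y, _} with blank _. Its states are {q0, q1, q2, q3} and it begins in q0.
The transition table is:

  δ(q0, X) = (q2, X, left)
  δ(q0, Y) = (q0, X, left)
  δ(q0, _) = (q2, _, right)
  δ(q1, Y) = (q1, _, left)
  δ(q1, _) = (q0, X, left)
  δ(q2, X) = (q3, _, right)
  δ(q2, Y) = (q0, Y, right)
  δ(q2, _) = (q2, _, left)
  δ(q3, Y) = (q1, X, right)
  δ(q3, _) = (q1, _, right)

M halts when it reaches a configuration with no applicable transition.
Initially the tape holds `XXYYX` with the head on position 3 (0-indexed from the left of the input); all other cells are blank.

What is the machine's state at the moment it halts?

q3

q0 | XXY[Y]X   read Y → write X, move left, go to q0
q0 | XX[Y]XX   read Y → write X, move left, go to q0
q0 | X[X]XXX   read X → write X, move left, go to q2
q2 | [X]XXXX   read X → write _, move right, go to q3
q3 | _[X]XXX
No transition is defined for (q3, X); M halts in state q3.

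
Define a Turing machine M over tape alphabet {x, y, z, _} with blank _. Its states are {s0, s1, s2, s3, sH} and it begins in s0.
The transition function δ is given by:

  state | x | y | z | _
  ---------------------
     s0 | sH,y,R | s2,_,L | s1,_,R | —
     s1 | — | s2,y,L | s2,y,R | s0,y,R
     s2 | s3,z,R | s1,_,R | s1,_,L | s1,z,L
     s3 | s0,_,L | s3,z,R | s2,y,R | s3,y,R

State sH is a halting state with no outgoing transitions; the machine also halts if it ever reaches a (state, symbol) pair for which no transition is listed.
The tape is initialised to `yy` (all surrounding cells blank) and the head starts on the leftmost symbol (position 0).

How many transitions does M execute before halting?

8

s0 | __[y]y_   read y → write _, move L, go to s2
s2 | _[_]_y_   read _ → write z, move L, go to s1
s1 | [_]z_y_   read _ → write y, move R, go to s0
s0 | y[z]_y_   read z → write _, move R, go to s1
s1 | y_[_]y_   read _ → write y, move R, go to s0
s0 | y_y[y]_   read y → write _, move L, go to s2
s2 | y_[y]__   read y → write _, move R, go to s1
s1 | y__[_]_   read _ → write y, move R, go to s0
s0 | y__y[_]
M halts after 8 transitions.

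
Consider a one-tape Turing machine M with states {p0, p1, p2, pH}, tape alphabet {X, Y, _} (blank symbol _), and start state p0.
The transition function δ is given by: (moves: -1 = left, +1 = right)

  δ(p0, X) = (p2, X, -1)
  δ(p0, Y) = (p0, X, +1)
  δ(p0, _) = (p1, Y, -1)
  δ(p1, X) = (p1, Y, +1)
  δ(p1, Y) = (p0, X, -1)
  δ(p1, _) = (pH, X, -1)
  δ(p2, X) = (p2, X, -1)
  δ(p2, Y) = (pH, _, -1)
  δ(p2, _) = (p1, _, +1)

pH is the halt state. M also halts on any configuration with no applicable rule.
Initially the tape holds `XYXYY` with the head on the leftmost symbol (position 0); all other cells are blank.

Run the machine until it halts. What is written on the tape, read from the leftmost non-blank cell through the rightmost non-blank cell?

p0 | _[X]YXYY   read X → write X, move -1, go to p2
p2 | [_]XYXYY   read _ → write _, move +1, go to p1
p1 | _[X]YXYY   read X → write Y, move +1, go to p1
p1 | _Y[Y]XYY   read Y → write X, move -1, go to p0
p0 | _[Y]XXYY   read Y → write X, move +1, go to p0
p0 | _X[X]XYY   read X → write X, move -1, go to p2
p2 | _[X]XXYY   read X → write X, move -1, go to p2
p2 | [_]XXXYY   read _ → write _, move +1, go to p1
p1 | _[X]XXYY   read X → write Y, move +1, go to p1
p1 | _Y[X]XYY   read X → write Y, move +1, go to p1
p1 | _YY[X]YY   read X → write Y, move +1, go to p1
p1 | _YYY[Y]Y   read Y → write X, move -1, go to p0
p0 | _YY[Y]XY   read Y → write X, move +1, go to p0
p0 | _YYX[X]Y   read X → write X, move -1, go to p2
p2 | _YY[X]XY   read X → write X, move -1, go to p2
p2 | _Y[Y]XXY   read Y → write _, move -1, go to pH
pH | _[Y]_XXY
The non-blank tape span at halt is Y_XXY.

Y_XXY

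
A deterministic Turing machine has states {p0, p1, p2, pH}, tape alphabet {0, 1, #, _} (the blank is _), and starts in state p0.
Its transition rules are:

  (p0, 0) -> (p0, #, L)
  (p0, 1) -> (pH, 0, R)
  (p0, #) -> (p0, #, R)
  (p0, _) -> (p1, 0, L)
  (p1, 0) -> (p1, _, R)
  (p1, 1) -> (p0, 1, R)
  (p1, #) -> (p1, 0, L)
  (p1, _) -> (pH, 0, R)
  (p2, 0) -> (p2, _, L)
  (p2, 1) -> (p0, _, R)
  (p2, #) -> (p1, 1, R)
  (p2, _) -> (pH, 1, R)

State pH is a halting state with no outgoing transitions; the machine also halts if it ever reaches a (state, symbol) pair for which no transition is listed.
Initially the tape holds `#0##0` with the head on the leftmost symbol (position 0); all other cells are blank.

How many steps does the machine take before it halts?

p0 | _[#]0##0_   read # → write #, move R, go to p0
p0 | _#[0]##0_   read 0 → write #, move L, go to p0
p0 | _[#]###0_   read # → write #, move R, go to p0
p0 | _#[#]##0_   read # → write #, move R, go to p0
p0 | _##[#]#0_   read # → write #, move R, go to p0
p0 | _###[#]0_   read # → write #, move R, go to p0
p0 | _####[0]_   read 0 → write #, move L, go to p0
p0 | _###[#]#_   read # → write #, move R, go to p0
p0 | _####[#]_   read # → write #, move R, go to p0
p0 | _#####[_]   read _ → write 0, move L, go to p1
p1 | _####[#]0   read # → write 0, move L, go to p1
p1 | _###[#]00   read # → write 0, move L, go to p1
p1 | _##[#]000   read # → write 0, move L, go to p1
p1 | _#[#]0000   read # → write 0, move L, go to p1
p1 | _[#]00000   read # → write 0, move L, go to p1
p1 | [_]000000   read _ → write 0, move R, go to pH
pH | 0[0]00000
M halts after 16 transitions.

16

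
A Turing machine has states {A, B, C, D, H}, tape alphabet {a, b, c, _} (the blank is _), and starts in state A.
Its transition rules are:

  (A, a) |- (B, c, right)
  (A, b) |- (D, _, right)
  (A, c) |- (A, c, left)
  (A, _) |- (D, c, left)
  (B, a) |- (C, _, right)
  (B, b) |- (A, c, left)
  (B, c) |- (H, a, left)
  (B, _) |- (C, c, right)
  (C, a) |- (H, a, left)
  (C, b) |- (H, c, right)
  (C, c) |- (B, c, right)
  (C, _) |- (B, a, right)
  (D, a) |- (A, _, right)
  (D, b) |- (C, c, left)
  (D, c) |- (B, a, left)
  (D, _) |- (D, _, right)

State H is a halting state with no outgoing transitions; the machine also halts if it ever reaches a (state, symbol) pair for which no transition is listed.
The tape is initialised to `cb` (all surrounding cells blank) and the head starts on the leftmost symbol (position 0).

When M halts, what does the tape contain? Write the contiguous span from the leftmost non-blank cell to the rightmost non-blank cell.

cacb

state=A head=0 tape=__[c]b   (A,c)→(A,c,left)
state=A head=-1 tape=_[_]cb   (A,_)→(D,c,left)
state=D head=-2 tape=[_]ccb   (D,_)→(D,_,right)
state=D head=-1 tape=_[c]cb   (D,c)→(B,a,left)
state=B head=-2 tape=[_]acb   (B,_)→(C,c,right)
state=C head=-1 tape=c[a]cb   (C,a)→(H,a,left)
state=H head=-2 tape=[c]acb
The non-blank tape span at halt is cacb.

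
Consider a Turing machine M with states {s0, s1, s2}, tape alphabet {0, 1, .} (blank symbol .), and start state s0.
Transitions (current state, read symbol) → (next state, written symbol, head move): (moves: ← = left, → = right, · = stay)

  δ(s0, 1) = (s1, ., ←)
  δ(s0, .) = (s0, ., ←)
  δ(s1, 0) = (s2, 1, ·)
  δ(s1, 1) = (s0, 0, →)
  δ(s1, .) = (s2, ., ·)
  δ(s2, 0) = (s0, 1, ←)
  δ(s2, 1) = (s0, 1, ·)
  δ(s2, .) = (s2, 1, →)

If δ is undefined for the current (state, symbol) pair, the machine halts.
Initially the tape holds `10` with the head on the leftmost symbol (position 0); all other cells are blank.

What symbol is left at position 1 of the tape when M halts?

s0 | .[1]0   read 1 → write ., move ←, go to s1
s1 | [.].0   read . → write ., move ·, go to s2
s2 | [.].0   read . → write 1, move →, go to s2
s2 | 1[.]0   read . → write 1, move →, go to s2
s2 | 11[0]   read 0 → write 1, move ←, go to s0
s0 | 1[1]1   read 1 → write ., move ←, go to s1
s1 | [1].1   read 1 → write 0, move →, go to s0
s0 | 0[.]1   read . → write ., move ←, go to s0
s0 | [0].1
Cell 1 holds 1 when M halts.

1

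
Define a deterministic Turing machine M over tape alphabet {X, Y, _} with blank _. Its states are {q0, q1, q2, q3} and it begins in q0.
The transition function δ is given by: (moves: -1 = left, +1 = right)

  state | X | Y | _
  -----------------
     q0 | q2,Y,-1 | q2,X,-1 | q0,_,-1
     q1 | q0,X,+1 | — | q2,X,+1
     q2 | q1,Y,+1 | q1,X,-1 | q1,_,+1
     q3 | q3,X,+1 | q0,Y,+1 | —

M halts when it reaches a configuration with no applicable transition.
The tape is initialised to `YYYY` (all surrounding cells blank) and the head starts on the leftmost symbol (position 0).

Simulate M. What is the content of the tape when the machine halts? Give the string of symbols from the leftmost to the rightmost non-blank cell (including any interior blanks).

state=q0 head=0 tape=_[Y]YYY_   (q0,Y)→(q2,X,-1)
state=q2 head=-1 tape=[_]XYYY_   (q2,_)→(q1,_,+1)
state=q1 head=0 tape=_[X]YYY_   (q1,X)→(q0,X,+1)
state=q0 head=1 tape=_X[Y]YY_   (q0,Y)→(q2,X,-1)
state=q2 head=0 tape=_[X]XYY_   (q2,X)→(q1,Y,+1)
state=q1 head=1 tape=_Y[X]YY_   (q1,X)→(q0,X,+1)
state=q0 head=2 tape=_YX[Y]Y_   (q0,Y)→(q2,X,-1)
state=q2 head=1 tape=_Y[X]XY_   (q2,X)→(q1,Y,+1)
state=q1 head=2 tape=_YY[X]Y_   (q1,X)→(q0,X,+1)
state=q0 head=3 tape=_YYX[Y]_   (q0,Y)→(q2,X,-1)
state=q2 head=2 tape=_YY[X]X_   (q2,X)→(q1,Y,+1)
state=q1 head=3 tape=_YYY[X]_   (q1,X)→(q0,X,+1)
state=q0 head=4 tape=_YYYX[_]   (q0,_)→(q0,_,-1)
state=q0 head=3 tape=_YYY[X]_   (q0,X)→(q2,Y,-1)
state=q2 head=2 tape=_YY[Y]Y_   (q2,Y)→(q1,X,-1)
state=q1 head=1 tape=_Y[Y]XY_
The non-blank tape span at halt is YYXY.

YYXY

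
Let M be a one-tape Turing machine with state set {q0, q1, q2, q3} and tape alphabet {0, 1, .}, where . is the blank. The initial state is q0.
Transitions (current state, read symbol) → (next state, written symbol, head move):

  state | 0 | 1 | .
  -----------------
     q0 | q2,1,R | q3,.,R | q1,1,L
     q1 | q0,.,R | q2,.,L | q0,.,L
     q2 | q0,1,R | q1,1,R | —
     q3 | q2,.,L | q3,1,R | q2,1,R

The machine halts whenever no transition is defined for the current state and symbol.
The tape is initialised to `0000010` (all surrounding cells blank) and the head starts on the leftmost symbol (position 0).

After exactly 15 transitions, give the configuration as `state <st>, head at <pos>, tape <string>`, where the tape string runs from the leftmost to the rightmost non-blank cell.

state q2, head at 9, tape 11111.1.1

q0 | [0]000010...   read 0 → write 1, move R, go to q2
q2 | 1[0]00010...   read 0 → write 1, move R, go to q0
q0 | 11[0]0010...   read 0 → write 1, move R, go to q2
q2 | 111[0]010...   read 0 → write 1, move R, go to q0
q0 | 1111[0]10...   read 0 → write 1, move R, go to q2
q2 | 11111[1]0...   read 1 → write 1, move R, go to q1
q1 | 111111[0]...   read 0 → write ., move R, go to q0
q0 | 111111.[.]..   read . → write 1, move L, go to q1
q1 | 111111[.]1..   read . → write ., move L, go to q0
q0 | 11111[1].1..   read 1 → write ., move R, go to q3
q3 | 11111.[.]1..   read . → write 1, move R, go to q2
q2 | 11111.1[1]..   read 1 → write 1, move R, go to q1
q1 | 11111.11[.].   read . → write ., move L, go to q0
q0 | 11111.1[1]..   read 1 → write ., move R, go to q3
q3 | 11111.1.[.].   read . → write 1, move R, go to q2
q2 | 11111.1.1[.]
After 15 steps: state q2, head at 9, tape 11111.1.1.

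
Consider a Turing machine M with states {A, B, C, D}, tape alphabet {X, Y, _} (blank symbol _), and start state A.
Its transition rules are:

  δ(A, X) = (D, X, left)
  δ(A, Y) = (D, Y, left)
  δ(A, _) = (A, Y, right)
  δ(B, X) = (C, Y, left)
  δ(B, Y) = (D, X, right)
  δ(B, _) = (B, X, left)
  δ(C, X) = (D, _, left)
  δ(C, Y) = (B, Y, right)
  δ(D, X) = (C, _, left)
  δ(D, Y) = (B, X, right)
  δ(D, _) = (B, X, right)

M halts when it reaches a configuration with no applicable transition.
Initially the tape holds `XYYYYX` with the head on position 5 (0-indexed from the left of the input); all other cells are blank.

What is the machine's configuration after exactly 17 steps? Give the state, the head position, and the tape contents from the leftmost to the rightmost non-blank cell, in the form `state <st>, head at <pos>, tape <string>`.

state C, head at 2, tape XYX__Y

A | XYYYY[X]   read X → write X, move left, go to D
D | XYYY[Y]X   read Y → write X, move right, go to B
B | XYYYX[X]   read X → write Y, move left, go to C
C | XYYY[X]Y   read X → write _, move left, go to D
D | XYY[Y]_Y   read Y → write X, move right, go to B
B | XYYX[_]Y   read _ → write X, move left, go to B
B | XYY[X]XY   read X → write Y, move left, go to C
C | XY[Y]YXY   read Y → write Y, move right, go to B
B | XYY[Y]XY   read Y → write X, move right, go to D
D | XYYX[X]Y   read X → write _, move left, go to C
C | XYY[X]_Y   read X → write _, move left, go to D
D | XY[Y]__Y   read Y → write X, move right, go to B
B | XYX[_]_Y   read _ → write X, move left, go to B
B | XY[X]X_Y   read X → write Y, move left, go to C
C | X[Y]YX_Y   read Y → write Y, move right, go to B
B | XY[Y]X_Y   read Y → write X, move right, go to D
D | XYX[X]_Y   read X → write _, move left, go to C
C | XY[X]__Y
After 17 steps: state C, head at 2, tape XYX__Y.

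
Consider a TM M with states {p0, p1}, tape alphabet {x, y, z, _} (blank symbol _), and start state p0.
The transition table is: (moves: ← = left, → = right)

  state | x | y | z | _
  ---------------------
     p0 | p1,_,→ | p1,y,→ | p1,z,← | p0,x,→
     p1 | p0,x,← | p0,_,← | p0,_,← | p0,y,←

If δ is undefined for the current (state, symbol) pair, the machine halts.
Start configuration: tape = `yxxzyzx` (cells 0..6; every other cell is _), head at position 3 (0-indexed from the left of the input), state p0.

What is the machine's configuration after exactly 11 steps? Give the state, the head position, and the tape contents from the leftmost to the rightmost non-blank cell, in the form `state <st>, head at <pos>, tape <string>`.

state=p0 head=3 tape=yxx[z]yzx   (p0,z)→(p1,z,←)
state=p1 head=2 tape=yx[x]zyzx   (p1,x)→(p0,x,←)
state=p0 head=1 tape=y[x]xzyzx   (p0,x)→(p1,_,→)
state=p1 head=2 tape=y_[x]zyzx   (p1,x)→(p0,x,←)
state=p0 head=1 tape=y[_]xzyzx   (p0,_)→(p0,x,→)
state=p0 head=2 tape=yx[x]zyzx   (p0,x)→(p1,_,→)
state=p1 head=3 tape=yx_[z]yzx   (p1,z)→(p0,_,←)
state=p0 head=2 tape=yx[_]_yzx   (p0,_)→(p0,x,→)
state=p0 head=3 tape=yxx[_]yzx   (p0,_)→(p0,x,→)
state=p0 head=4 tape=yxxx[y]zx   (p0,y)→(p1,y,→)
state=p1 head=5 tape=yxxxy[z]x   (p1,z)→(p0,_,←)
state=p0 head=4 tape=yxxx[y]_x
After 11 steps: state p0, head at 4, tape yxxxy_x.

state p0, head at 4, tape yxxxy_x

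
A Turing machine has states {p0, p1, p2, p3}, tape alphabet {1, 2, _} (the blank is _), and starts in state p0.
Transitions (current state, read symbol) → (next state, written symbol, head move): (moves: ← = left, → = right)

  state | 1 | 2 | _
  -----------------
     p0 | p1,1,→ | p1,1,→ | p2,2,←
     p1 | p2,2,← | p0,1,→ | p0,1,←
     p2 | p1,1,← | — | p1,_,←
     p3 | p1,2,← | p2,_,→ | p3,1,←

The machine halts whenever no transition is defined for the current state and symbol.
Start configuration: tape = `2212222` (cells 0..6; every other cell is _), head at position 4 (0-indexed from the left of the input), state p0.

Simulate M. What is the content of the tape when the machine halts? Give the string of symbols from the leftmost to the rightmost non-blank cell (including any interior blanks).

222121212

state=p0 head=4 tape=2212[2]22__   (p0,2)→(p1,1,→)
state=p1 head=5 tape=22121[2]2__   (p1,2)→(p0,1,→)
state=p0 head=6 tape=221211[2]__   (p0,2)→(p1,1,→)
state=p1 head=7 tape=2212111[_]_   (p1,_)→(p0,1,←)
state=p0 head=6 tape=221211[1]1_   (p0,1)→(p1,1,→)
state=p1 head=7 tape=2212111[1]_   (p1,1)→(p2,2,←)
state=p2 head=6 tape=221211[1]2_   (p2,1)→(p1,1,←)
state=p1 head=5 tape=22121[1]12_   (p1,1)→(p2,2,←)
state=p2 head=4 tape=2212[1]212_   (p2,1)→(p1,1,←)
state=p1 head=3 tape=221[2]1212_   (p1,2)→(p0,1,→)
state=p0 head=4 tape=2211[1]212_   (p0,1)→(p1,1,→)
state=p1 head=5 tape=22111[2]12_   (p1,2)→(p0,1,→)
state=p0 head=6 tape=221111[1]2_   (p0,1)→(p1,1,→)
state=p1 head=7 tape=2211111[2]_   (p1,2)→(p0,1,→)
state=p0 head=8 tape=22111111[_]   (p0,_)→(p2,2,←)
state=p2 head=7 tape=2211111[1]2   (p2,1)→(p1,1,←)
state=p1 head=6 tape=221111[1]12   (p1,1)→(p2,2,←)
state=p2 head=5 tape=22111[1]212   (p2,1)→(p1,1,←)
state=p1 head=4 tape=2211[1]1212   (p1,1)→(p2,2,←)
state=p2 head=3 tape=221[1]21212   (p2,1)→(p1,1,←)
state=p1 head=2 tape=22[1]121212   (p1,1)→(p2,2,←)
state=p2 head=1 tape=2[2]2121212
The non-blank tape span at halt is 222121212.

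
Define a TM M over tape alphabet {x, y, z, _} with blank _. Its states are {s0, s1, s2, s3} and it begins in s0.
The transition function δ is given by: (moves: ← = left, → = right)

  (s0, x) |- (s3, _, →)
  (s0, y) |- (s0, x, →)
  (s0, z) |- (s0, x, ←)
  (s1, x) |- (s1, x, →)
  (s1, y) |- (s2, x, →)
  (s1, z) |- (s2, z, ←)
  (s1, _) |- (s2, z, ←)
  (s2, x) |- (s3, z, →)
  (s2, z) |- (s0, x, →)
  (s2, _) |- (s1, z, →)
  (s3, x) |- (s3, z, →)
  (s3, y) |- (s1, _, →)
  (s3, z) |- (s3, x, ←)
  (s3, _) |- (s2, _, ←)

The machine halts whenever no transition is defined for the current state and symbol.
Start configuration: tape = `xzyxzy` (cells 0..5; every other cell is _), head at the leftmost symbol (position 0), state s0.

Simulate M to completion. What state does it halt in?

state=s0 head=0 tape=_[x]zyxzy   (s0,x)→(s3,_,→)
state=s3 head=1 tape=__[z]yxzy   (s3,z)→(s3,x,←)
state=s3 head=0 tape=_[_]xyxzy   (s3,_)→(s2,_,←)
state=s2 head=-1 tape=[_]_xyxzy   (s2,_)→(s1,z,→)
state=s1 head=0 tape=z[_]xyxzy   (s1,_)→(s2,z,←)
state=s2 head=-1 tape=[z]zxyxzy   (s2,z)→(s0,x,→)
state=s0 head=0 tape=x[z]xyxzy   (s0,z)→(s0,x,←)
state=s0 head=-1 tape=[x]xxyxzy   (s0,x)→(s3,_,→)
state=s3 head=0 tape=_[x]xyxzy   (s3,x)→(s3,z,→)
state=s3 head=1 tape=_z[x]yxzy   (s3,x)→(s3,z,→)
state=s3 head=2 tape=_zz[y]xzy   (s3,y)→(s1,_,→)
state=s1 head=3 tape=_zz_[x]zy   (s1,x)→(s1,x,→)
state=s1 head=4 tape=_zz_x[z]y   (s1,z)→(s2,z,←)
state=s2 head=3 tape=_zz_[x]zy   (s2,x)→(s3,z,→)
state=s3 head=4 tape=_zz_z[z]y   (s3,z)→(s3,x,←)
state=s3 head=3 tape=_zz_[z]xy   (s3,z)→(s3,x,←)
state=s3 head=2 tape=_zz[_]xxy   (s3,_)→(s2,_,←)
state=s2 head=1 tape=_z[z]_xxy   (s2,z)→(s0,x,→)
state=s0 head=2 tape=_zx[_]xxy
No transition is defined for (s0, _); M halts in state s0.

s0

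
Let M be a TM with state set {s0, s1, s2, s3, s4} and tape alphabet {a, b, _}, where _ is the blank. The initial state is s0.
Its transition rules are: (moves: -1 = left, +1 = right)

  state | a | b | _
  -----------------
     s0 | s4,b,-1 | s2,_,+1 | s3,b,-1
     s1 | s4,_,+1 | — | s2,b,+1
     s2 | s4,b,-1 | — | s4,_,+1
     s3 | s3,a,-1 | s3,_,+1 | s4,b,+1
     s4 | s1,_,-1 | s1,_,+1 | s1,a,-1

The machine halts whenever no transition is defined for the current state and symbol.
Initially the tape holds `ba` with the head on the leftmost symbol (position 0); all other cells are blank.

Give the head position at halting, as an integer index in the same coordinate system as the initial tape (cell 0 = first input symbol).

0

state=s0 head=0 tape=_[b]a   (s0,b)→(s2,_,+1)
state=s2 head=1 tape=__[a]   (s2,a)→(s4,b,-1)
state=s4 head=0 tape=_[_]b   (s4,_)→(s1,a,-1)
state=s1 head=-1 tape=[_]ab   (s1,_)→(s2,b,+1)
state=s2 head=0 tape=b[a]b   (s2,a)→(s4,b,-1)
state=s4 head=-1 tape=[b]bb   (s4,b)→(s1,_,+1)
state=s1 head=0 tape=_[b]b
At halt the head is at cell 0.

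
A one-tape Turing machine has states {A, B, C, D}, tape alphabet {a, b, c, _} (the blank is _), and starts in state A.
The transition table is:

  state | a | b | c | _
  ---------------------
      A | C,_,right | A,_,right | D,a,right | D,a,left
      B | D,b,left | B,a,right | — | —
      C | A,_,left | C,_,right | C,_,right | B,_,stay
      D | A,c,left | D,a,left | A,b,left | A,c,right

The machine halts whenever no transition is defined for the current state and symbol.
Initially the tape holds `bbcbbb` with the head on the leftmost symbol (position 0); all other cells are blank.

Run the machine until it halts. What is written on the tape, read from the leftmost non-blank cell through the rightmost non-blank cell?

cc__bb

state=A head=0 tape=[b]bcbbb   (A,b)→(A,_,right)
state=A head=1 tape=_[b]cbbb   (A,b)→(A,_,right)
state=A head=2 tape=__[c]bbb   (A,c)→(D,a,right)
state=D head=3 tape=__a[b]bb   (D,b)→(D,a,left)
state=D head=2 tape=__[a]abb   (D,a)→(A,c,left)
state=A head=1 tape=_[_]cabb   (A,_)→(D,a,left)
state=D head=0 tape=[_]acabb   (D,_)→(A,c,right)
state=A head=1 tape=c[a]cabb   (A,a)→(C,_,right)
state=C head=2 tape=c_[c]abb   (C,c)→(C,_,right)
state=C head=3 tape=c__[a]bb   (C,a)→(A,_,left)
state=A head=2 tape=c_[_]_bb   (A,_)→(D,a,left)
state=D head=1 tape=c[_]a_bb   (D,_)→(A,c,right)
state=A head=2 tape=cc[a]_bb   (A,a)→(C,_,right)
state=C head=3 tape=cc_[_]bb   (C,_)→(B,_,stay)
state=B head=3 tape=cc_[_]bb
The non-blank tape span at halt is cc__bb.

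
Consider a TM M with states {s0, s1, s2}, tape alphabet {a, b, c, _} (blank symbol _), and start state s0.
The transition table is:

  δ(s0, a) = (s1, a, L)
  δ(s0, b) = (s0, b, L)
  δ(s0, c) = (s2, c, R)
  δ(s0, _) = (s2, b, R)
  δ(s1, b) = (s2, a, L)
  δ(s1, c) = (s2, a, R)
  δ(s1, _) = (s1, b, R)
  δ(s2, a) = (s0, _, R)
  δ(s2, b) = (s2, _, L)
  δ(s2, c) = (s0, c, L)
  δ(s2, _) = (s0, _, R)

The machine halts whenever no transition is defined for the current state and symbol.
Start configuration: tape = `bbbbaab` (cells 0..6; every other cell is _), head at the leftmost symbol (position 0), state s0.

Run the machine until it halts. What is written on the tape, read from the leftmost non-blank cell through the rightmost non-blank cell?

b_b_bbab

s0 | __[b]bbbaab   read b → write b, move L, go to s0
s0 | _[_]bbbbaab   read _ → write b, move R, go to s2
s2 | _b[b]bbbaab   read b → write _, move L, go to s2
s2 | _[b]_bbbaab   read b → write _, move L, go to s2
s2 | [_]__bbbaab   read _ → write _, move R, go to s0
s0 | _[_]_bbbaab   read _ → write b, move R, go to s2
s2 | _b[_]bbbaab   read _ → write _, move R, go to s0
s0 | _b_[b]bbaab   read b → write b, move L, go to s0
s0 | _b[_]bbbaab   read _ → write b, move R, go to s2
s2 | _bb[b]bbaab   read b → write _, move L, go to s2
s2 | _b[b]_bbaab   read b → write _, move L, go to s2
s2 | _[b]__bbaab   read b → write _, move L, go to s2
s2 | [_]___bbaab   read _ → write _, move R, go to s0
s0 | _[_]__bbaab   read _ → write b, move R, go to s2
s2 | _b[_]_bbaab   read _ → write _, move R, go to s0
s0 | _b_[_]bbaab   read _ → write b, move R, go to s2
s2 | _b_b[b]baab   read b → write _, move L, go to s2
s2 | _b_[b]_baab   read b → write _, move L, go to s2
s2 | _b[_]__baab   read _ → write _, move R, go to s0
s0 | _b_[_]_baab   read _ → write b, move R, go to s2
s2 | _b_b[_]baab   read _ → write _, move R, go to s0
s0 | _b_b_[b]aab   read b → write b, move L, go to s0
s0 | _b_b[_]baab   read _ → write b, move R, go to s2
s2 | _b_bb[b]aab   read b → write _, move L, go to s2
s2 | _b_b[b]_aab   read b → write _, move L, go to s2
s2 | _b_[b]__aab   read b → write _, move L, go to s2
s2 | _b[_]___aab   read _ → write _, move R, go to s0
s0 | _b_[_]__aab   read _ → write b, move R, go to s2
s2 | _b_b[_]_aab   read _ → write _, move R, go to s0
s0 | _b_b_[_]aab   read _ → write b, move R, go to s2
s2 | _b_b_b[a]ab   read a → write _, move R, go to s0
s0 | _b_b_b_[a]b   read a → write a, move L, go to s1
s1 | _b_b_b[_]ab   read _ → write b, move R, go to s1
s1 | _b_b_bb[a]b
The non-blank tape span at halt is b_b_bbab.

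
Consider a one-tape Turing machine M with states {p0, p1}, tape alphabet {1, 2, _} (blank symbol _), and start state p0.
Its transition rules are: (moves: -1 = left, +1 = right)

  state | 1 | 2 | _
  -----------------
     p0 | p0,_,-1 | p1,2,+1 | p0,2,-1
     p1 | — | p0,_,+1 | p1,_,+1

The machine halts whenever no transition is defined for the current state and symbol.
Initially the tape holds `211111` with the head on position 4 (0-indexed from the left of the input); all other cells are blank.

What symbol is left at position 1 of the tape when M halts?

_

p0 | 2111[1]1   read 1 → write _, move -1, go to p0
p0 | 211[1]_1   read 1 → write _, move -1, go to p0
p0 | 21[1]__1   read 1 → write _, move -1, go to p0
p0 | 2[1]___1   read 1 → write _, move -1, go to p0
p0 | [2]____1   read 2 → write 2, move +1, go to p1
p1 | 2[_]___1   read _ → write _, move +1, go to p1
p1 | 2_[_]__1   read _ → write _, move +1, go to p1
p1 | 2__[_]_1   read _ → write _, move +1, go to p1
p1 | 2___[_]1   read _ → write _, move +1, go to p1
p1 | 2____[1]
Cell 1 holds _ when M halts.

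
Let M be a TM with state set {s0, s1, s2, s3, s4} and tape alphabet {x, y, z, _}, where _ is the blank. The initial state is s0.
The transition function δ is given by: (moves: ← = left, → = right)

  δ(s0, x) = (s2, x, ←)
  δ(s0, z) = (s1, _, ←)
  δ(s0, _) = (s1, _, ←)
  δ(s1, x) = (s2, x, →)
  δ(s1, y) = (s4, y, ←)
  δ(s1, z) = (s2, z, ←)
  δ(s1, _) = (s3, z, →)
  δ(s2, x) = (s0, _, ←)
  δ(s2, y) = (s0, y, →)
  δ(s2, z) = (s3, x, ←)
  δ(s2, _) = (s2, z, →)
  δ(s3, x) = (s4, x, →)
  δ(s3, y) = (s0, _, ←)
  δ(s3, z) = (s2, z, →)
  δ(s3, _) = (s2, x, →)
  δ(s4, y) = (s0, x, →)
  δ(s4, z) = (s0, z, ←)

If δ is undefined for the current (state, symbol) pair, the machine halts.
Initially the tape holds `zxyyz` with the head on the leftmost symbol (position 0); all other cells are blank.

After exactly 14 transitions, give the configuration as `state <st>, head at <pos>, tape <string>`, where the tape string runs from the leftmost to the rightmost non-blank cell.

state=s0 head=0 tape=____[z]xyyz   (s0,z)→(s1,_,←)
state=s1 head=-1 tape=___[_]_xyyz   (s1,_)→(s3,z,→)
state=s3 head=0 tape=___z[_]xyyz   (s3,_)→(s2,x,→)
state=s2 head=1 tape=___zx[x]yyz   (s2,x)→(s0,_,←)
state=s0 head=0 tape=___z[x]_yyz   (s0,x)→(s2,x,←)
state=s2 head=-1 tape=___[z]x_yyz   (s2,z)→(s3,x,←)
state=s3 head=-2 tape=__[_]xx_yyz   (s3,_)→(s2,x,→)
state=s2 head=-1 tape=__x[x]x_yyz   (s2,x)→(s0,_,←)
state=s0 head=-2 tape=__[x]_x_yyz   (s0,x)→(s2,x,←)
state=s2 head=-3 tape=_[_]x_x_yyz   (s2,_)→(s2,z,→)
state=s2 head=-2 tape=_z[x]_x_yyz   (s2,x)→(s0,_,←)
state=s0 head=-3 tape=_[z]__x_yyz   (s0,z)→(s1,_,←)
state=s1 head=-4 tape=[_]___x_yyz   (s1,_)→(s3,z,→)
state=s3 head=-3 tape=z[_]__x_yyz   (s3,_)→(s2,x,→)
state=s2 head=-2 tape=zx[_]_x_yyz
After 14 steps: state s2, head at -2, tape zx__x_yyz.

state s2, head at -2, tape zx__x_yyz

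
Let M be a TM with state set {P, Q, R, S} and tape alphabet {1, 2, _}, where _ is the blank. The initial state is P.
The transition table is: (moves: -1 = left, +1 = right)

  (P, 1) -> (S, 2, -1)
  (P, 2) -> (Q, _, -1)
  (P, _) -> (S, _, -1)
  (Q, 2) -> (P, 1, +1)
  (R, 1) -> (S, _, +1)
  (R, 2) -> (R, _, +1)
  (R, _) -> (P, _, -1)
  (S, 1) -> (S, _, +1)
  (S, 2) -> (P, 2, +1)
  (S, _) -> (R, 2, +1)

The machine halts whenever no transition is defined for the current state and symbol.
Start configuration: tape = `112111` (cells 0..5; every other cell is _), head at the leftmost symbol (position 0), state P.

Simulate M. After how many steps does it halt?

P | _[1]12111__   read 1 → write 2, move -1, go to S
S | [_]212111__   read _ → write 2, move +1, go to R
R | 2[2]12111__   read 2 → write _, move +1, go to R
R | 2_[1]2111__   read 1 → write _, move +1, go to S
S | 2__[2]111__   read 2 → write 2, move +1, go to P
P | 2__2[1]11__   read 1 → write 2, move -1, go to S
S | 2__[2]211__   read 2 → write 2, move +1, go to P
P | 2__2[2]11__   read 2 → write _, move -1, go to Q
Q | 2__[2]_11__   read 2 → write 1, move +1, go to P
P | 2__1[_]11__   read _ → write _, move -1, go to S
S | 2__[1]_11__   read 1 → write _, move +1, go to S
S | 2___[_]11__   read _ → write 2, move +1, go to R
R | 2___2[1]1__   read 1 → write _, move +1, go to S
S | 2___2_[1]__   read 1 → write _, move +1, go to S
S | 2___2__[_]_   read _ → write 2, move +1, go to R
R | 2___2__2[_]   read _ → write _, move -1, go to P
P | 2___2__[2]_   read 2 → write _, move -1, go to Q
Q | 2___2_[_]__
M halts after 17 transitions.

17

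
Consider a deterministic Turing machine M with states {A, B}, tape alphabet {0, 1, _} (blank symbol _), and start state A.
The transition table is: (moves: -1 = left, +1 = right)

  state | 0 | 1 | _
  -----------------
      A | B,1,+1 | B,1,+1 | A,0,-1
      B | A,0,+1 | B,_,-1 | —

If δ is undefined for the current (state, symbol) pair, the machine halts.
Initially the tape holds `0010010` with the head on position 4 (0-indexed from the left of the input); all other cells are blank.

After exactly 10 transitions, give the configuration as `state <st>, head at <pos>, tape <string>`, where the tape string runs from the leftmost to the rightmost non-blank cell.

state A, head at 6, tape 0011100

A | 0010[0]10   read 0 → write 1, move +1, go to B
B | 00101[1]0   read 1 → write _, move -1, go to B
B | 0010[1]_0   read 1 → write _, move -1, go to B
B | 001[0]__0   read 0 → write 0, move +1, go to A
A | 0010[_]_0   read _ → write 0, move -1, go to A
A | 001[0]0_0   read 0 → write 1, move +1, go to B
B | 0011[0]_0   read 0 → write 0, move +1, go to A
A | 00110[_]0   read _ → write 0, move -1, go to A
A | 0011[0]00   read 0 → write 1, move +1, go to B
B | 00111[0]0   read 0 → write 0, move +1, go to A
A | 001110[0]
After 10 steps: state A, head at 6, tape 0011100.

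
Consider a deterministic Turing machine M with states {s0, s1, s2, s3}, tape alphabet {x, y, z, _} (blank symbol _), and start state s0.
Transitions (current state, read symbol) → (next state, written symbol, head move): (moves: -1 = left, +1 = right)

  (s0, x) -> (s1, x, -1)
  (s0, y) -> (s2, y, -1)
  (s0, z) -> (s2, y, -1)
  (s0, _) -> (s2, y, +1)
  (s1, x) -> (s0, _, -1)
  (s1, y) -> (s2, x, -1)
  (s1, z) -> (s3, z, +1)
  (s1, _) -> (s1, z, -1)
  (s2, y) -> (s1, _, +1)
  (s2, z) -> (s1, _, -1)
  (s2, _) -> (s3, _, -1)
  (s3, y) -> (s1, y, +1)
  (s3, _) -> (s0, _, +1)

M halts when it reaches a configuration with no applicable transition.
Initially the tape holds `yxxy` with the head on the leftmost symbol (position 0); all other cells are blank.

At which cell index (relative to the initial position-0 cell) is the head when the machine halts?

state=s0 head=0 tape=___[y]xxy   (s0,y)→(s2,y,-1)
state=s2 head=-1 tape=__[_]yxxy   (s2,_)→(s3,_,-1)
state=s3 head=-2 tape=_[_]_yxxy   (s3,_)→(s0,_,+1)
state=s0 head=-1 tape=__[_]yxxy   (s0,_)→(s2,y,+1)
state=s2 head=0 tape=__y[y]xxy   (s2,y)→(s1,_,+1)
state=s1 head=1 tape=__y_[x]xy   (s1,x)→(s0,_,-1)
state=s0 head=0 tape=__y[_]_xy   (s0,_)→(s2,y,+1)
state=s2 head=1 tape=__yy[_]xy   (s2,_)→(s3,_,-1)
state=s3 head=0 tape=__y[y]_xy   (s3,y)→(s1,y,+1)
state=s1 head=1 tape=__yy[_]xy   (s1,_)→(s1,z,-1)
state=s1 head=0 tape=__y[y]zxy   (s1,y)→(s2,x,-1)
state=s2 head=-1 tape=__[y]xzxy   (s2,y)→(s1,_,+1)
state=s1 head=0 tape=___[x]zxy   (s1,x)→(s0,_,-1)
state=s0 head=-1 tape=__[_]_zxy   (s0,_)→(s2,y,+1)
state=s2 head=0 tape=__y[_]zxy   (s2,_)→(s3,_,-1)
state=s3 head=-1 tape=__[y]_zxy   (s3,y)→(s1,y,+1)
state=s1 head=0 tape=__y[_]zxy   (s1,_)→(s1,z,-1)
state=s1 head=-1 tape=__[y]zzxy   (s1,y)→(s2,x,-1)
state=s2 head=-2 tape=_[_]xzzxy   (s2,_)→(s3,_,-1)
state=s3 head=-3 tape=[_]_xzzxy   (s3,_)→(s0,_,+1)
state=s0 head=-2 tape=_[_]xzzxy   (s0,_)→(s2,y,+1)
state=s2 head=-1 tape=_y[x]zzxy
At halt the head is at cell -1.

-1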